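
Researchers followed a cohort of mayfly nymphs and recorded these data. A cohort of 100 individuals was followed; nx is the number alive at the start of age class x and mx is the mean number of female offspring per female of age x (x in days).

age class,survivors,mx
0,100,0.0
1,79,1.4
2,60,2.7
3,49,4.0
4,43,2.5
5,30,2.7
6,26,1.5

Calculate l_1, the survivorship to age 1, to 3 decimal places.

0.790

l_1 = n_1/n_0 = 79/100 = 0.79 → 0.790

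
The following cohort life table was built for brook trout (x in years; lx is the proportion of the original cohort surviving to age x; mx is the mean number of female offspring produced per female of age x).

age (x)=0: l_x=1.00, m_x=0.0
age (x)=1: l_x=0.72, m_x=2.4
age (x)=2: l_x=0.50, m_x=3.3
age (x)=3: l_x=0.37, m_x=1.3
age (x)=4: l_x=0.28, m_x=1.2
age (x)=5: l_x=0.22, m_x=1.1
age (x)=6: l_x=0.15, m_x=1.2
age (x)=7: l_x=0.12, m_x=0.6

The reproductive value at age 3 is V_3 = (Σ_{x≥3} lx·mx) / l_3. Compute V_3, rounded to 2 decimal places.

3.54

lx·mx for x ≥ 3: 0.481, 0.336, 0.242, 0.18, 0.072 → sum = 1.311
V_3 = 1.311 / l_3 = 1.311 / 0.37 = 3.543243… → 3.54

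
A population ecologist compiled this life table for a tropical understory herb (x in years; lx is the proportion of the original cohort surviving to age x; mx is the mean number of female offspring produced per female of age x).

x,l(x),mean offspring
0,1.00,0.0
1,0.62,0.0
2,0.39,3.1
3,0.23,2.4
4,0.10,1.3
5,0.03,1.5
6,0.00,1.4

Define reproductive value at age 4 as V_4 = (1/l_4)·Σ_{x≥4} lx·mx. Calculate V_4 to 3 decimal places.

lx·mx for x ≥ 4: 0.13, 0.045, 0 → sum = 0.175
V_4 = 0.175 / l_4 = 0.175 / 0.1 = 1.75 → 1.750

1.750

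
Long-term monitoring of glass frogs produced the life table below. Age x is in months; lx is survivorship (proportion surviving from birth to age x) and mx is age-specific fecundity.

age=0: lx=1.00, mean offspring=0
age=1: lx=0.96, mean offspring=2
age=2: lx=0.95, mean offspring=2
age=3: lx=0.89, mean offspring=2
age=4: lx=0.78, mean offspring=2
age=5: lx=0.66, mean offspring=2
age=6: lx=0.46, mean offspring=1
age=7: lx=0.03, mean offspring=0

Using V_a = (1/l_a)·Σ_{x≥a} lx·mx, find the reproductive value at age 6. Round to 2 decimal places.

1.00

lx·mx for x ≥ 6: 0.46, 0 → sum = 0.46
V_6 = 0.46 / l_6 = 0.46 / 0.46 = 1 → 1.00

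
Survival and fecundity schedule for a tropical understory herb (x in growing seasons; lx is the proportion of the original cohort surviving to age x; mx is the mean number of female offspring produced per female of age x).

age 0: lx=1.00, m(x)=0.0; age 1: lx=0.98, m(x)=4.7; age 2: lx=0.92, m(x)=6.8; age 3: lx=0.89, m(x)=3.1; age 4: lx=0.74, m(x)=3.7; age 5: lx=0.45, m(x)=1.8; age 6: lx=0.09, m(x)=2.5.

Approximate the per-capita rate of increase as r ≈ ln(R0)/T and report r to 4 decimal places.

1.1900

R0 = Σ lx·mx = 0 + 4.606 + 6.256 + 2.759 + 2.738 + 0.81 + 0.225 = 17.394
Σ x·lx·mx = 41.747; T = 41.747/17.394 = 2.40008…
r ≈ ln(R0)/T = ln(17.394)/2.40008… = 1.190012… → 1.1900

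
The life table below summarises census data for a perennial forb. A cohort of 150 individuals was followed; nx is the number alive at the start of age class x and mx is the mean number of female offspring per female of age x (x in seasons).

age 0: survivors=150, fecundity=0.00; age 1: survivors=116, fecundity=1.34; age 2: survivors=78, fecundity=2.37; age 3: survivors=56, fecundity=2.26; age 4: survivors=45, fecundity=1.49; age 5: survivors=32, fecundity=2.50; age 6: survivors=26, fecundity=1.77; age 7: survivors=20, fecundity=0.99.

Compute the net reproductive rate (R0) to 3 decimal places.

lx = nx/n0 = nx/150: 1, 0.77333…, 0.52, 0.37333…, 0.3, 0.21333…, 0.17333…, 0.13333…
lx·mx by age: 0, 1.036267…, 1.2324, 0.843733…, 0.447, 0.533333…, 0.3068…, 0.132…
R0 = Σ lx·mx = 4.531533… → 4.532

4.532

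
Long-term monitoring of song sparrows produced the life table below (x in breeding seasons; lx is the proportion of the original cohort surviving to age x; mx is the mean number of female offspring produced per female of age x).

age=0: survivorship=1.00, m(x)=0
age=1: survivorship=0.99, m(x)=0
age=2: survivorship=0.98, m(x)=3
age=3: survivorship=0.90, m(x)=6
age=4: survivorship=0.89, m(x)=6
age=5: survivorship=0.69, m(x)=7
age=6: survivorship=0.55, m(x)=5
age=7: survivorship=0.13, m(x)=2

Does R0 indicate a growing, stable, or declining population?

R0 = Σ lx·mx = 0 + 0 + 2.94 + 5.4 + 5.34 + 4.83 + 2.75 + 0.26 = 21.52
R0 > 1, so the population is growing.

growing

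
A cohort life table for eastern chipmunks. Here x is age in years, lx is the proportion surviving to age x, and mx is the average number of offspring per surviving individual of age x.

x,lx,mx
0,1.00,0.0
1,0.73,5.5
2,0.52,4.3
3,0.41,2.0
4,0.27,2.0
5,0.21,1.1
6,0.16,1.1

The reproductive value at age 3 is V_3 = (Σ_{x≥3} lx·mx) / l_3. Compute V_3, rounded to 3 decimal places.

4.310

lx·mx for x ≥ 3: 0.82, 0.54, 0.231, 0.176 → sum = 1.767
V_3 = 1.767 / l_3 = 1.767 / 0.41 = 4.309756… → 4.310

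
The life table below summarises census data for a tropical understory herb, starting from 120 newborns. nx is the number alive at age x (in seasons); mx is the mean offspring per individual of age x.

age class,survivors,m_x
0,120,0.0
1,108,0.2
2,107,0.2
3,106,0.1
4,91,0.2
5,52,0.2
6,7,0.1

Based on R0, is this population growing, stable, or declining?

declining

lx = nx/n0 = nx/120: 1, 0.9, 0.89167…, 0.88333…, 0.75833…, 0.43333…, 0.05833…
R0 = Σ lx·mx = 0 + 0.18 + 0.178333… + 0.088333… + 0.151667… + 0.086667… + 0.005833… = 0.690833…
R0 < 1, so the population is declining.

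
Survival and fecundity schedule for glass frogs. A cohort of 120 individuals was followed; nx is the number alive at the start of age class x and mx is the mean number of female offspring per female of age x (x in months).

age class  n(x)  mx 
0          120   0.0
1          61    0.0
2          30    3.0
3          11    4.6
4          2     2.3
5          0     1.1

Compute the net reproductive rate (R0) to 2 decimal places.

lx = nx/n0 = nx/120: 1, 0.50833…, 0.25, 0.09167…, 0.01667…, 0
lx·mx by age: 0, 0, 0.75, 0.421667…, 0.038333…, 0
R0 = Σ lx·mx = 1.21… → 1.21

1.21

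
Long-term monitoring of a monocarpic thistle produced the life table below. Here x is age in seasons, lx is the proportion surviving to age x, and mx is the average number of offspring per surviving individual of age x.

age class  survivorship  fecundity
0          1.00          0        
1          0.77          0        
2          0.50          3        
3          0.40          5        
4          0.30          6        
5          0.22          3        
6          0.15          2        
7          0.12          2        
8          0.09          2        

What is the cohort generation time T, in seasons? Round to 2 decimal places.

lx·mx: 0, 0, 1.5, 2, 1.8, 0.66, 0.3, 0.24, 0.18 → R0 = 6.68
x·lx·mx: 0, 0, 3, 6, 7.2, 3.3, 1.8, 1.68, 1.44 → Σ = 24.42
T = 24.42 / 6.68 = 3.655689… → 3.66

3.66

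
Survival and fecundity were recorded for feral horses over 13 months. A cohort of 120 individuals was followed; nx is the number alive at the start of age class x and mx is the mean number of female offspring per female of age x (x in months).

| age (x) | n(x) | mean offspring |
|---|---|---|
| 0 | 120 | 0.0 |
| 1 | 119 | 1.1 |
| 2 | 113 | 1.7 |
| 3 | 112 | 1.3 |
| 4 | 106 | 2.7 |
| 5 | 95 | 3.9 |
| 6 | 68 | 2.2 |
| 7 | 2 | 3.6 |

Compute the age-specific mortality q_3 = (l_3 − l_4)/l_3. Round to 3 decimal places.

lx = nx/n0 = nx/120: 1, 0.99167…, 0.94167…, 0.93333…, 0.88333…, 0.79167…, 0.56667…, 0.01667…
q_3 = (l_3 − l_4) / l_3 = (0.933333… − 0.883333…) / 0.933333…
     = 0.05… / 0.933333… = 0.053571… → 0.054

0.054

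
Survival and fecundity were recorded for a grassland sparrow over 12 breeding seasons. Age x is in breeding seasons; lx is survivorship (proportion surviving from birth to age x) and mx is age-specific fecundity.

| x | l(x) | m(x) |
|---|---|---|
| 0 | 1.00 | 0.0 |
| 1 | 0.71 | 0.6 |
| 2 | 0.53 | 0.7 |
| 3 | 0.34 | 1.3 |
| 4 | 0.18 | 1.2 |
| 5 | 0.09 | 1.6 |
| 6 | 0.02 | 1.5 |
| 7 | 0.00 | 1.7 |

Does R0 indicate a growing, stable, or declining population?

R0 = Σ lx·mx = 0 + 0.426 + 0.371 + 0.442 + 0.216 + 0.144 + 0.03 + 0 = 1.629
R0 > 1, so the population is growing.

growing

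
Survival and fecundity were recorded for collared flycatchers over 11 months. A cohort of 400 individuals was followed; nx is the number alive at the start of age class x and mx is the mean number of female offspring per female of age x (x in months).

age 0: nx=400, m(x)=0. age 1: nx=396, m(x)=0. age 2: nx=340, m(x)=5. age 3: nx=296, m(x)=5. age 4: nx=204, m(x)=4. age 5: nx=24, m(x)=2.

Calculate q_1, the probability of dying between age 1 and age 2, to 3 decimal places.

lx = nx/n0 = nx/400: 1, 0.99, 0.85, 0.74, 0.51, 0.06
q_1 = (l_1 − l_2) / l_1 = (0.99 − 0.85) / 0.99
     = 0.14 / 0.99 = 0.141414… → 0.141

0.141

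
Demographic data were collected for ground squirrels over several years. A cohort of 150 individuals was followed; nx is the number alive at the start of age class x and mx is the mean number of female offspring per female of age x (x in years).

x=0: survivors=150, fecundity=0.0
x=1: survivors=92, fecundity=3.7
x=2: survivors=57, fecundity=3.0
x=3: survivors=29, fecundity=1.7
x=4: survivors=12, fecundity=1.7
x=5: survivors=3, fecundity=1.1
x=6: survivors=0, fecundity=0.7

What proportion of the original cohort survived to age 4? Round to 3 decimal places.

l_4 = n_4/n_0 = 12/150 = 0.08 → 0.080

0.080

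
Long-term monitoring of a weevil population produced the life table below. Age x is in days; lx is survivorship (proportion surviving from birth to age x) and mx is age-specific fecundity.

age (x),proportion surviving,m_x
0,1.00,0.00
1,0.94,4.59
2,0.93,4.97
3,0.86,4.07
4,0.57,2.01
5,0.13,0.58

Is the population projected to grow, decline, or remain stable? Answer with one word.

R0 = Σ lx·mx = 0 + 4.3146 + 4.6221 + 3.5002 + 1.1457 + 0.0754 = 13.658
R0 > 1, so the population is growing.

growing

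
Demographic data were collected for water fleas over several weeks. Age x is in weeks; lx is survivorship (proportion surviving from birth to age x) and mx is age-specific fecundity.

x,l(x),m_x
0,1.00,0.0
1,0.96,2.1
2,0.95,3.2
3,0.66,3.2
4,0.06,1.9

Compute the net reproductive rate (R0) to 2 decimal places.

lx·mx by age: 0, 2.016, 3.04, 2.112, 0.114
R0 = Σ lx·mx = 7.282 → 7.28

7.28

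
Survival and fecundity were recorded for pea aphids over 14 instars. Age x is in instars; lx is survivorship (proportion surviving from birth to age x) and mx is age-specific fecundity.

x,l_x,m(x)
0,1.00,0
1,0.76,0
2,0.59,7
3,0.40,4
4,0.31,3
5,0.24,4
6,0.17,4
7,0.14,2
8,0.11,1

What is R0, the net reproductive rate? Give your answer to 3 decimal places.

8.690

lx·mx by age: 0, 0, 4.13, 1.6, 0.93, 0.96, 0.68, 0.28, 0.11
R0 = Σ lx·mx = 8.69 → 8.690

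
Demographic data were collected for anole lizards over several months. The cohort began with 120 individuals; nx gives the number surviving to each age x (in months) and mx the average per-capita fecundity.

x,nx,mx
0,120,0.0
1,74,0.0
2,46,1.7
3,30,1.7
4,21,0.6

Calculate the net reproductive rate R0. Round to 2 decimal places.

1.18

lx = nx/n0 = nx/120: 1, 0.61667…, 0.38333…, 0.25, 0.175
lx·mx by age: 0, 0, 0.651667…, 0.425, 0.105
R0 = Σ lx·mx = 1.181667… → 1.18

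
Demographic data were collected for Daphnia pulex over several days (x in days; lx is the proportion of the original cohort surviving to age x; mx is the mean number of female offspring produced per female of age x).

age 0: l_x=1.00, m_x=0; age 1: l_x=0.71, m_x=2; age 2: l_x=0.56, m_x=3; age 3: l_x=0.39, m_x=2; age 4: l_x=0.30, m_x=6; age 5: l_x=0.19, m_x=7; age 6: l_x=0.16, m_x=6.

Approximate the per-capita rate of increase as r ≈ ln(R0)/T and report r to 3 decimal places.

R0 = Σ lx·mx = 0 + 1.42 + 1.68 + 0.78 + 1.8 + 1.33 + 0.96 = 7.97
Σ x·lx·mx = 26.73; T = 26.73/7.97 = 3.35383…
r ≈ ln(R0)/T = ln(7.97)/3.35383… = 0.6189… → 0.619

0.619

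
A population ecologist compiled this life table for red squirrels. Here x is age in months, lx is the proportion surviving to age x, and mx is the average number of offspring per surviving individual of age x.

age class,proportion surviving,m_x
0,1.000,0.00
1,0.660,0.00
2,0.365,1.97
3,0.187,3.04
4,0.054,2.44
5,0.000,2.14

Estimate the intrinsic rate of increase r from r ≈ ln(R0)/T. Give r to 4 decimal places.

R0 = Σ lx·mx = 0 + 0 + 0.71905 + 0.56848 + 0.13176 + 0 = 1.41929
Σ x·lx·mx = 3.67058; T = 3.67058/1.41929 = 2.58621…
r ≈ ln(R0)/T = ln(1.41929)/2.58621… = 0.135394… → 0.1354

0.1354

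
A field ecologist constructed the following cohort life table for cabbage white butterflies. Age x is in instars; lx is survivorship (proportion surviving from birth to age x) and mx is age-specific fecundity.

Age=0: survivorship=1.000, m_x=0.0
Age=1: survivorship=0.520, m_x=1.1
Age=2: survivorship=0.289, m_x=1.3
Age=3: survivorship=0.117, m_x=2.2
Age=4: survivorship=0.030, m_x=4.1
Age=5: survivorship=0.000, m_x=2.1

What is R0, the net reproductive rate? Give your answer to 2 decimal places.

lx·mx by age: 0, 0.572, 0.3757, 0.2574, 0.123, 0
R0 = Σ lx·mx = 1.3281 → 1.33

1.33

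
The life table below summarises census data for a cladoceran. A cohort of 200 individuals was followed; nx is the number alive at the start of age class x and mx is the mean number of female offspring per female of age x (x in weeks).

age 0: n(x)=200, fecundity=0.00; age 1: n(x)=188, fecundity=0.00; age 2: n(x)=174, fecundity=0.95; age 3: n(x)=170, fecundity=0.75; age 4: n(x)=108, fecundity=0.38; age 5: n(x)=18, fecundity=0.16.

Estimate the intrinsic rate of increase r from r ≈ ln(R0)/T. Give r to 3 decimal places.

0.197

lx = nx/n0 = nx/200: 1, 0.94, 0.87, 0.85, 0.54, 0.09
R0 = Σ lx·mx = 0 + 0 + 0.8265 + 0.6375 + 0.2052 + 0.0144 = 1.6836
Σ x·lx·mx = 4.4583; T = 4.4583/1.6836 = 2.64808…
r ≈ ln(R0)/T = ln(1.6836)/2.64808… = 0.19672… → 0.197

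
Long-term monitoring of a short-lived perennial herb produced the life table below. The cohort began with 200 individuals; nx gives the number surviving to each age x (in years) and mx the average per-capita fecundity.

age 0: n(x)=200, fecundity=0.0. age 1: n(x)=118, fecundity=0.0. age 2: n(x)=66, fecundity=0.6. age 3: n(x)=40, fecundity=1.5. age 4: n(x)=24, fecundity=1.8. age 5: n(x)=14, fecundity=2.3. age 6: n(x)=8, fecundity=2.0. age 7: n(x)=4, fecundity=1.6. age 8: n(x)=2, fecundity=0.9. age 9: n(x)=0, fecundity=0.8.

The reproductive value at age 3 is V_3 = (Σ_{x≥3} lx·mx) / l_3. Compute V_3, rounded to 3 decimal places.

3.990

lx = nx/n0 = nx/200: 1, 0.59, 0.33, 0.2, 0.12, 0.07, 0.04, 0.02, 0.01, 0
lx·mx for x ≥ 3: 0.3, 0.216, 0.161, 0.08, 0.032, 0.009, 0 → sum = 0.798
V_3 = 0.798 / l_3 = 0.798 / 0.2 = 3.99 → 3.990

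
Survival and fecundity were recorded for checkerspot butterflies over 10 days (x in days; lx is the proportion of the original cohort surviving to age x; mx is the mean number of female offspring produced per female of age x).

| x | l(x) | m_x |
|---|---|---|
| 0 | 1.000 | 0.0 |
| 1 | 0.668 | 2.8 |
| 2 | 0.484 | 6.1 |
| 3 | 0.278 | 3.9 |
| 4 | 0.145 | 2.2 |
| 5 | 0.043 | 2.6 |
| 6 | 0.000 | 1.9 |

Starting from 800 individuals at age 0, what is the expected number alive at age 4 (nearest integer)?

Expected survivors = N0 · l_4 = 800 × 0.145 = 116 → 116

116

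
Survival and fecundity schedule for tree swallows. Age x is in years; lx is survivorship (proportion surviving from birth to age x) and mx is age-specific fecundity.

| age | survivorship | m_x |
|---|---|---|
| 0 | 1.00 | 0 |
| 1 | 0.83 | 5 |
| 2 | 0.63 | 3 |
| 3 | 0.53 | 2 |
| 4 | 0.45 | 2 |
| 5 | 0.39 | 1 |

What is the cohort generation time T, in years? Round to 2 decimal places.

1.99

lx·mx: 0, 4.15, 1.89, 1.06, 0.9, 0.39 → R0 = 8.39
x·lx·mx: 0, 4.15, 3.78, 3.18, 3.6, 1.95 → Σ = 16.66
T = 16.66 / 8.39 = 1.985697… → 1.99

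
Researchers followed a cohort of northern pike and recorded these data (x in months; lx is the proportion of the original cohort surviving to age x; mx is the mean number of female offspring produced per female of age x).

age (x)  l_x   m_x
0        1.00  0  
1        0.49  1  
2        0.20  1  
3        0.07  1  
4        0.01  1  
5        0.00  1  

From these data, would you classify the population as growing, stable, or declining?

declining

R0 = Σ lx·mx = 0 + 0.49 + 0.2 + 0.07 + 0.01 + 0 = 0.77
R0 < 1, so the population is declining.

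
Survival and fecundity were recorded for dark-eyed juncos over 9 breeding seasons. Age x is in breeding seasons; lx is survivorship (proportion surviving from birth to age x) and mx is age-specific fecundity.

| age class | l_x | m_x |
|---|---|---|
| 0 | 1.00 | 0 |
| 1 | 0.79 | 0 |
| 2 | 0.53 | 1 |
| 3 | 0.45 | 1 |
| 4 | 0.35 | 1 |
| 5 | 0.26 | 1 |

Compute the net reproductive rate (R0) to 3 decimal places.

lx·mx by age: 0, 0, 0.53, 0.45, 0.35, 0.26
R0 = Σ lx·mx = 1.59 → 1.590

1.590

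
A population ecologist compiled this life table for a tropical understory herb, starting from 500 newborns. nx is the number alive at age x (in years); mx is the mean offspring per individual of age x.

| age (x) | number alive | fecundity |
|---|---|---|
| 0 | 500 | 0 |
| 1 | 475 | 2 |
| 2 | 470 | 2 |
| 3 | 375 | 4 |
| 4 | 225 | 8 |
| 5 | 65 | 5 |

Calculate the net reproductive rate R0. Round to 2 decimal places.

11.03

lx = nx/n0 = nx/500: 1, 0.95, 0.94, 0.75, 0.45, 0.13
lx·mx by age: 0, 1.9, 1.88, 3, 3.6, 0.65
R0 = Σ lx·mx = 11.03 → 11.03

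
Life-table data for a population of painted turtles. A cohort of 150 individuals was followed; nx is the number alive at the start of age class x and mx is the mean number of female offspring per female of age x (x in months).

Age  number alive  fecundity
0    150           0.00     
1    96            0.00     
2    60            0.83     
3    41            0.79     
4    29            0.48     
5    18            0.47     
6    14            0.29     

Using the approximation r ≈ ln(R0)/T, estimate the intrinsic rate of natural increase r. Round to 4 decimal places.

lx = nx/n0 = nx/150: 1, 0.64, 0.4, 0.27333…, 0.19333…, 0.12, 0.09333…
R0 = Σ lx·mx = 0 + 0 + 0.332 + 0.21593… + 0.0928… + 0.0564 + 0.02707… = 0.7242…
Σ x·lx·mx = 2.1274…; T = 2.1274…/0.7242… = 2.93759…
r ≈ ln(R0)/T = ln(0.7242…)/2.93759… = -0.109848… → -0.1098

-0.1098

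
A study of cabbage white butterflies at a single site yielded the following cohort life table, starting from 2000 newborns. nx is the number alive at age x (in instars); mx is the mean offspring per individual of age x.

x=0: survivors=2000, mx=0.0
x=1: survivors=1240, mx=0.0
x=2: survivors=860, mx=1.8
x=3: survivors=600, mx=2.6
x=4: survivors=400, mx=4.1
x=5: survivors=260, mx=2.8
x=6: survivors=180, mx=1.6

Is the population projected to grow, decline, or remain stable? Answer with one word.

growing

lx = nx/n0 = nx/2000: 1, 0.62, 0.43, 0.3, 0.2, 0.13, 0.09
R0 = Σ lx·mx = 0 + 0 + 0.774 + 0.78 + 0.82 + 0.364 + 0.144 = 2.882
R0 > 1, so the population is growing.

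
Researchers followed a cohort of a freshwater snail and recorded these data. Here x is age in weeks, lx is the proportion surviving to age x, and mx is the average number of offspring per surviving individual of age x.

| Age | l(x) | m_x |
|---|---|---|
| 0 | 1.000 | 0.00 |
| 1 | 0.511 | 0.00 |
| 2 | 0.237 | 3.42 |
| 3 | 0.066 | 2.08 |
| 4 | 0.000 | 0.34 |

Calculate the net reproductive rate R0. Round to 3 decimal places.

lx·mx by age: 0, 0, 0.81054, 0.13728, 0
R0 = Σ lx·mx = 0.94782 → 0.948

0.948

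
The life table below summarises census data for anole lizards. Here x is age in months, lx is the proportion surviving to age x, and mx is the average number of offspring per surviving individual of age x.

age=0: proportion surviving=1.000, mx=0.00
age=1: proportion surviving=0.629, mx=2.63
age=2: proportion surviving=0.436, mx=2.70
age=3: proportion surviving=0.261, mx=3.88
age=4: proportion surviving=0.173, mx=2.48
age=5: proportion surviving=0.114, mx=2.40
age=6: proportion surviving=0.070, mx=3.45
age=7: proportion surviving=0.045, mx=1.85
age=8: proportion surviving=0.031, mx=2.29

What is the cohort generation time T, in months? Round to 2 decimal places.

lx·mx: 0, 1.65427, 1.1772, 1.01268, 0.42904, 0.2736, 0.2415, 0.08325, 0.07099 → R0 = 4.94253
x·lx·mx: 0, 1.65427, 2.3544, 3.03804, 1.71616, 1.368, 1.449, 0.58275, 0.56792 → Σ = 12.73054
T = 12.73054 / 4.94253 = 2.575713… → 2.58

2.58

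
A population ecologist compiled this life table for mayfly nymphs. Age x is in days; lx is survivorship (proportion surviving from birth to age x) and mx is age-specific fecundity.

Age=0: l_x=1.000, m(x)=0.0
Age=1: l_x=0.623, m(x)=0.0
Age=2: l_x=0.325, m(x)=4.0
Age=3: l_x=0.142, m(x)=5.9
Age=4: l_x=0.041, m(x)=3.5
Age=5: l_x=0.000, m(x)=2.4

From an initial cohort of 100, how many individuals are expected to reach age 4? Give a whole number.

4

Expected survivors = N0 · l_4 = 100 × 0.041 = 4.1 → 4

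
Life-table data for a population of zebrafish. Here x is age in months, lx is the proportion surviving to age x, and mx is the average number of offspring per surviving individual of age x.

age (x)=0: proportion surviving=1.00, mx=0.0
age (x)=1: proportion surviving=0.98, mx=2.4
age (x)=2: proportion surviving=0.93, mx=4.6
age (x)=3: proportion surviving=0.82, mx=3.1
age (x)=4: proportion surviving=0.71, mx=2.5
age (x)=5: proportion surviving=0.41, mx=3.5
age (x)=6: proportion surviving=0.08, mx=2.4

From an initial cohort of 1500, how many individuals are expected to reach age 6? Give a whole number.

120

Expected survivors = N0 · l_6 = 1500 × 0.08 = 120 → 120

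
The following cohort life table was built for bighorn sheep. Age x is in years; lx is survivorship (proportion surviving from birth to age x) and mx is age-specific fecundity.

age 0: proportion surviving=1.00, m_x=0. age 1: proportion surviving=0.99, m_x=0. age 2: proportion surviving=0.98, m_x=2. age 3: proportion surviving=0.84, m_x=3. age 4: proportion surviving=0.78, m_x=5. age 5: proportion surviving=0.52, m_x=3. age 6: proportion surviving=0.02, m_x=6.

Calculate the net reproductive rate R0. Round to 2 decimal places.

10.06

lx·mx by age: 0, 0, 1.96, 2.52, 3.9, 1.56, 0.12
R0 = Σ lx·mx = 10.06 → 10.06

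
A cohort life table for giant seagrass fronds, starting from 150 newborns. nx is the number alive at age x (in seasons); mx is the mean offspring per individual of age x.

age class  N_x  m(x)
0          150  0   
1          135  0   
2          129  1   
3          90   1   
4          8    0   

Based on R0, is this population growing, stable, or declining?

lx = nx/n0 = nx/150: 1, 0.9, 0.86, 0.6, 0.05333…
R0 = Σ lx·mx = 0 + 0 + 0.86 + 0.6 + 0 = 1.46…
R0 > 1, so the population is growing.

growing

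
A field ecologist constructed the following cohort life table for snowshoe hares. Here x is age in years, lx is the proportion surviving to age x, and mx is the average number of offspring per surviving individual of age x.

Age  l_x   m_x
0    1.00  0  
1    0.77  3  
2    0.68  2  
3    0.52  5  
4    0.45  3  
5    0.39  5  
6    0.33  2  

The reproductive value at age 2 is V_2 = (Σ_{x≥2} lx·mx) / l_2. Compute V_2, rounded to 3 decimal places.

lx·mx for x ≥ 2: 1.36, 2.6, 1.35, 1.95, 0.66 → sum = 7.92
V_2 = 7.92 / l_2 = 7.92 / 0.68 = 11.647059… → 11.647

11.647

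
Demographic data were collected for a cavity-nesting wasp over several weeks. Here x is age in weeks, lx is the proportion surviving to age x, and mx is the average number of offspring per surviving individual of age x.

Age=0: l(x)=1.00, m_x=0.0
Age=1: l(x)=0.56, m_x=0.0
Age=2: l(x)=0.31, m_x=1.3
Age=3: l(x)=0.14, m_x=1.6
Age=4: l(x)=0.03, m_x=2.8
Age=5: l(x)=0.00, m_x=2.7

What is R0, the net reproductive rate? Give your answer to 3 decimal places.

lx·mx by age: 0, 0, 0.403, 0.224, 0.084, 0
R0 = Σ lx·mx = 0.711 → 0.711

0.711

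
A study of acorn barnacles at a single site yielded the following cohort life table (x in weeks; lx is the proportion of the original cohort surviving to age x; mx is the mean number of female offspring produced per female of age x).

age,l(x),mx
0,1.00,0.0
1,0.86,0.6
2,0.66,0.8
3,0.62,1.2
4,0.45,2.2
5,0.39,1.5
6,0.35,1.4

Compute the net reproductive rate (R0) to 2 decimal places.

3.85

lx·mx by age: 0, 0.516, 0.528, 0.744, 0.99, 0.585, 0.49
R0 = Σ lx·mx = 3.853 → 3.85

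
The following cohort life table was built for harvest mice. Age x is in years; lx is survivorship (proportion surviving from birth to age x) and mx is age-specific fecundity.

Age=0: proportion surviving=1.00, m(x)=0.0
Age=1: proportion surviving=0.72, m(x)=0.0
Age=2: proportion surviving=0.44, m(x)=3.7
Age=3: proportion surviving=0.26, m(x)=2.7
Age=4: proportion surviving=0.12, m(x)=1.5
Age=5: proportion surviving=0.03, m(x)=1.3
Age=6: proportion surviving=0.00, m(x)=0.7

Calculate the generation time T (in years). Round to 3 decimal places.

lx·mx: 0, 0, 1.628, 0.702, 0.18, 0.039, 0 → R0 = 2.549
x·lx·mx: 0, 0, 3.256, 2.106, 0.72, 0.195, 0 → Σ = 6.277
T = 6.277 / 2.549 = 2.462534… → 2.463

2.463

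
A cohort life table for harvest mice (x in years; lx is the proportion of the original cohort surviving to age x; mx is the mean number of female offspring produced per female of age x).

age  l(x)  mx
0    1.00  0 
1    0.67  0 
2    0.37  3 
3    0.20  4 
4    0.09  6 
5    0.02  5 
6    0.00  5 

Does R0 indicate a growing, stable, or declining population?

growing

R0 = Σ lx·mx = 0 + 0 + 1.11 + 0.8 + 0.54 + 0.1 + 0 = 2.55
R0 > 1, so the population is growing.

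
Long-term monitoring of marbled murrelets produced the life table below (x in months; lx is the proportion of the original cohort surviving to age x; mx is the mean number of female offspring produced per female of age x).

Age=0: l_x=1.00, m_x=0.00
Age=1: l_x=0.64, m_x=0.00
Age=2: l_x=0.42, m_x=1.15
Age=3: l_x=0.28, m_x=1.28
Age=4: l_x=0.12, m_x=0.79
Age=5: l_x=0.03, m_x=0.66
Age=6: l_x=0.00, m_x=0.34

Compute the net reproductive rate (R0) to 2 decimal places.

lx·mx by age: 0, 0, 0.483, 0.3584, 0.0948, 0.0198, 0
R0 = Σ lx·mx = 0.956 → 0.96

0.96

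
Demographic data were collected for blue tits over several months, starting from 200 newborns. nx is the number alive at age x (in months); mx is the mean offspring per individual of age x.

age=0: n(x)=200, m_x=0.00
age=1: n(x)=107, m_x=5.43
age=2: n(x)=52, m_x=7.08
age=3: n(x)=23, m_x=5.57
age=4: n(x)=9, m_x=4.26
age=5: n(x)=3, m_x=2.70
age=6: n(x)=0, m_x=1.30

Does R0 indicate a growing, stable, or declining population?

lx = nx/n0 = nx/200: 1, 0.535, 0.26, 0.115, 0.045, 0.015, 0
R0 = Σ lx·mx = 0 + 2.90505 + 1.8408 + 0.64055 + 0.1917 + 0.0405 + 0 = 5.6186
R0 > 1, so the population is growing.

growing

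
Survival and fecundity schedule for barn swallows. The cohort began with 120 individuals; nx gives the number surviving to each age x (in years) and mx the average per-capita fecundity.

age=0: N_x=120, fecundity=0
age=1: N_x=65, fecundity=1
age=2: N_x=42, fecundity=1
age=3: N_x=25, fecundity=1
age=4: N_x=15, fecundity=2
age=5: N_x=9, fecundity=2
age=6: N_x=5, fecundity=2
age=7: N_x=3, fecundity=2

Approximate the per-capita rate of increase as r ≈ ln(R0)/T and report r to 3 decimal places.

lx = nx/n0 = nx/120: 1, 0.54167…, 0.35, 0.20833…, 0.125, 0.075, 0.04167…, 0.025
R0 = Σ lx·mx = 0 + 0.54167… + 0.35 + 0.20833… + 0.25 + 0.15 + 0.08333… + 0.05 = 1.633333…
Σ x·lx·mx = 4.466667…; T = 4.466667…/1.633333… = 2.73469…
r ≈ ln(R0)/T = ln(1.633333…)/2.73469… = 0.17941… → 0.179

0.179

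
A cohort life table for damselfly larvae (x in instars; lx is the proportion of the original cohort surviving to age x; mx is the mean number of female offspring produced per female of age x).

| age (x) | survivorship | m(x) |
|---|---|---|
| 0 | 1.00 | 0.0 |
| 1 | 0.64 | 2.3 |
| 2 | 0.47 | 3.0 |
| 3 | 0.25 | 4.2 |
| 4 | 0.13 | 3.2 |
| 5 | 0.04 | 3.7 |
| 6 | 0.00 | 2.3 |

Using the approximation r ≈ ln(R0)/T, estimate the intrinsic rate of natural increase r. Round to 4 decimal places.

R0 = Σ lx·mx = 0 + 1.472 + 1.41 + 1.05 + 0.416 + 0.148 + 0 = 4.496
Σ x·lx·mx = 9.846; T = 9.846/4.496 = 2.18995…
r ≈ ln(R0)/T = ln(4.496)/2.18995… = 0.686404… → 0.6864

0.6864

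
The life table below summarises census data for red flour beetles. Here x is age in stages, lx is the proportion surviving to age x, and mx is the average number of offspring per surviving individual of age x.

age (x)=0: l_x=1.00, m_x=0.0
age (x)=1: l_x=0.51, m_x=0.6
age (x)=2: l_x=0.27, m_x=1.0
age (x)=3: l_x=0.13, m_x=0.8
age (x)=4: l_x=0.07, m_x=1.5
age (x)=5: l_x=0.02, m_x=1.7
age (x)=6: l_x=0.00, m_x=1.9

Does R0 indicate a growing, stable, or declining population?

R0 = Σ lx·mx = 0 + 0.306 + 0.27 + 0.104 + 0.105 + 0.034 + 0 = 0.819
R0 < 1, so the population is declining.

declining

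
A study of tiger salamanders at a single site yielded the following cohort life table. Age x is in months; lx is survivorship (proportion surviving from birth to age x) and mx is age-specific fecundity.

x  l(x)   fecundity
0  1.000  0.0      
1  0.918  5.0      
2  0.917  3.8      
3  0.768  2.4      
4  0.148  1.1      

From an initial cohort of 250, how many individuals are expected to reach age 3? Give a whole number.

192

Expected survivors = N0 · l_3 = 250 × 0.768 = 192 → 192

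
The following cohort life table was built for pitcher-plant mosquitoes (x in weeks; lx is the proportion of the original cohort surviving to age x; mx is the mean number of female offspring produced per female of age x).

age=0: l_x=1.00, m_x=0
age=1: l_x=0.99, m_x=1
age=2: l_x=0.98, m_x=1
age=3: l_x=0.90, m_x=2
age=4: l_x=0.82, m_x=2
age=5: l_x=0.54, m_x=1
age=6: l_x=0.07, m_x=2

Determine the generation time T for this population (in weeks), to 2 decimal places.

3.03

lx·mx: 0, 0.99, 0.98, 1.8, 1.64, 0.54, 0.14 → R0 = 6.09
x·lx·mx: 0, 0.99, 1.96, 5.4, 6.56, 2.7, 0.84 → Σ = 18.45
T = 18.45 / 6.09 = 3.029557… → 3.03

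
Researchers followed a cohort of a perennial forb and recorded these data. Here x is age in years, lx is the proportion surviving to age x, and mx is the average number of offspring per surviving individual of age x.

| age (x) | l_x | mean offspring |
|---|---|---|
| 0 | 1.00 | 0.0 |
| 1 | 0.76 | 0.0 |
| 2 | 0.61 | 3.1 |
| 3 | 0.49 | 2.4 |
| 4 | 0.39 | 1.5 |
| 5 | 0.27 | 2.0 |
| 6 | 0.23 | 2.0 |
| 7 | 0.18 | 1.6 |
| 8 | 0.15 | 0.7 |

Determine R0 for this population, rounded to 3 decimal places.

lx·mx by age: 0, 0, 1.891, 1.176, 0.585, 0.54, 0.46, 0.288, 0.105
R0 = Σ lx·mx = 5.045 → 5.045

5.045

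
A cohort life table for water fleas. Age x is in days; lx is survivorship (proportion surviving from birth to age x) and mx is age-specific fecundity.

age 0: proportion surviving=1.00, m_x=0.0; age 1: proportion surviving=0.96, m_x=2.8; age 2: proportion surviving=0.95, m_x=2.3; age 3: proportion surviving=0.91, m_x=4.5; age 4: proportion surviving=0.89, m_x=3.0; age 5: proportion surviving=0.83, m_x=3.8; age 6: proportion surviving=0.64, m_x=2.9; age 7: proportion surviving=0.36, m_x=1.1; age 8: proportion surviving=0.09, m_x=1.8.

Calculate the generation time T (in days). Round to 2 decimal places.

3.55

lx·mx: 0, 2.688, 2.185, 4.095, 2.67, 3.154, 1.856, 0.396, 0.162 → R0 = 17.206
x·lx·mx: 0, 2.688, 4.37, 12.285, 10.68, 15.77, 11.136, 2.772, 1.296 → Σ = 60.997
T = 60.997 / 17.206 = 3.545101… → 3.55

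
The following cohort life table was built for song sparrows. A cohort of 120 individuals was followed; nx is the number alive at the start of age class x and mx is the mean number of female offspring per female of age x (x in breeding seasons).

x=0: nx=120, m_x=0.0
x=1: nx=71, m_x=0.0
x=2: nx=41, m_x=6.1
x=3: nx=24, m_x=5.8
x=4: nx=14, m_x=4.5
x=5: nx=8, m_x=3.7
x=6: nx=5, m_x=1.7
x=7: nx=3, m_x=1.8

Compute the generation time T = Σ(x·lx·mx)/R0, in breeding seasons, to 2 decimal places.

2.84

lx = nx/n0 = nx/120: 1, 0.59167…, 0.34167…, 0.2, 0.11667…, 0.06667…, 0.04167…, 0.025
lx·mx: 0, 0, 2.084167…, 1.16, 0.525…, 0.246667…, 0.070833…, 0.045 → R0 = 4.131667…
x·lx·mx: 0, 0, 4.168333…, 3.48, 2.1…, 1.233333…, 0.425…, 0.315 → Σ = 11.721667…
T = 11.721667… / 4.131667… = 2.837031… → 2.84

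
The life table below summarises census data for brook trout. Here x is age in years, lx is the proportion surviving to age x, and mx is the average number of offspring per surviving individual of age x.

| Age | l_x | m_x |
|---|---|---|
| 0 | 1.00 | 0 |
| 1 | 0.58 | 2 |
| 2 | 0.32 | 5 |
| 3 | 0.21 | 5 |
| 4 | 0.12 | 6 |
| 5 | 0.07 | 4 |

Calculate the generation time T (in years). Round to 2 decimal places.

lx·mx: 0, 1.16, 1.6, 1.05, 0.72, 0.28 → R0 = 4.81
x·lx·mx: 0, 1.16, 3.2, 3.15, 2.88, 1.4 → Σ = 11.79
T = 11.79 / 4.81 = 2.451143… → 2.45

2.45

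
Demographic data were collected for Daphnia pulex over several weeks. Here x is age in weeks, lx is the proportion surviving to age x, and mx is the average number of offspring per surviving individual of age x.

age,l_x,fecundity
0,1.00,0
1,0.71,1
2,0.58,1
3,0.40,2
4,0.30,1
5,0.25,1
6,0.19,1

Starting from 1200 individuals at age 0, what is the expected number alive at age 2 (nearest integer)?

696

Expected survivors = N0 · l_2 = 1200 × 0.58 = 696 → 696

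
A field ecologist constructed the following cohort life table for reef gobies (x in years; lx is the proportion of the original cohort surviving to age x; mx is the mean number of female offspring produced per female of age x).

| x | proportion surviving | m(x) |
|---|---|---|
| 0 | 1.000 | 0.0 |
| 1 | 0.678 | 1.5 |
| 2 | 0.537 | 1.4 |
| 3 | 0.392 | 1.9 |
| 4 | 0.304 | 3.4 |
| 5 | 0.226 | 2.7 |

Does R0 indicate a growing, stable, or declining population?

R0 = Σ lx·mx = 0 + 1.017 + 0.7518 + 0.7448 + 1.0336 + 0.6102 = 4.1574
R0 > 1, so the population is growing.

growing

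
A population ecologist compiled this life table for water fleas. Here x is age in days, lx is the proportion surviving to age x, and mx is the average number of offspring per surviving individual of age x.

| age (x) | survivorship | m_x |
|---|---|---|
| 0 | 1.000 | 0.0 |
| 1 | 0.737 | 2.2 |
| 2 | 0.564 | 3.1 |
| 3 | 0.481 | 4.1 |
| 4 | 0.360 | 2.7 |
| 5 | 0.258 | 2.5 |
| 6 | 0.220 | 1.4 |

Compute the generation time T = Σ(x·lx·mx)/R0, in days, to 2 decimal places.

lx·mx: 0, 1.6214, 1.7484, 1.9721, 0.972, 0.645, 0.308 → R0 = 7.2669
x·lx·mx: 0, 1.6214, 3.4968, 5.9163, 3.888, 3.225, 1.848 → Σ = 19.9955
T = 19.9955 / 7.2669 = 2.751586… → 2.75

2.75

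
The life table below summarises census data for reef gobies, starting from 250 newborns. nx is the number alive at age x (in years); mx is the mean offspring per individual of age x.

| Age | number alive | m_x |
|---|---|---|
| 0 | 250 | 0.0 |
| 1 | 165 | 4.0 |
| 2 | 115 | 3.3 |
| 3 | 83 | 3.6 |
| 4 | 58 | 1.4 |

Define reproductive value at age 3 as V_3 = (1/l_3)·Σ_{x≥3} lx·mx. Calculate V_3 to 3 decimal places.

4.578

lx = nx/n0 = nx/250: 1, 0.66, 0.46, 0.332, 0.232
lx·mx for x ≥ 3: 1.1952, 0.3248 → sum = 1.52
V_3 = 1.52 / l_3 = 1.52 / 0.332 = 4.578313… → 4.578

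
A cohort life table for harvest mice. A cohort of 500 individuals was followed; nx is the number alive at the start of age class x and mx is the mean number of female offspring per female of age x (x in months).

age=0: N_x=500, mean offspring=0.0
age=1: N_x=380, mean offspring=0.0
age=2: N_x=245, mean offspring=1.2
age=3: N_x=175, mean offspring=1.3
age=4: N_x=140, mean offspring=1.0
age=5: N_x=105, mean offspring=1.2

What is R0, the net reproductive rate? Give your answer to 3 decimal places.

1.575

lx = nx/n0 = nx/500: 1, 0.76, 0.49, 0.35, 0.28, 0.21
lx·mx by age: 0, 0, 0.588, 0.455, 0.28, 0.252
R0 = Σ lx·mx = 1.575 → 1.575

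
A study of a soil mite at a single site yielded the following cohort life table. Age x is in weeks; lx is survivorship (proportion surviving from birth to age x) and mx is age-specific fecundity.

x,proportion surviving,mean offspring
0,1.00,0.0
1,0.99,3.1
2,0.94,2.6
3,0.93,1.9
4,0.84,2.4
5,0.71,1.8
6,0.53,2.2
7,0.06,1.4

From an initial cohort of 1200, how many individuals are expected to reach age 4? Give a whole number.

1008

Expected survivors = N0 · l_4 = 1200 × 0.84 = 1008 → 1008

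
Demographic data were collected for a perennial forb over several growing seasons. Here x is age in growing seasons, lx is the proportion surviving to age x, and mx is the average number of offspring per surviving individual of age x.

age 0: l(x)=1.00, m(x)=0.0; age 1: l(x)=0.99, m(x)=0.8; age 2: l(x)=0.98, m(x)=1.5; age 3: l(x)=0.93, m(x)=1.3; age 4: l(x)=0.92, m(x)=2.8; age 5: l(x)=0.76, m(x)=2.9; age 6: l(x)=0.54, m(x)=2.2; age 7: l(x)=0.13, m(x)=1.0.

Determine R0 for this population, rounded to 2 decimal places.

lx·mx by age: 0, 0.792, 1.47, 1.209, 2.576, 2.204, 1.188, 0.13
R0 = Σ lx·mx = 9.569 → 9.57

9.57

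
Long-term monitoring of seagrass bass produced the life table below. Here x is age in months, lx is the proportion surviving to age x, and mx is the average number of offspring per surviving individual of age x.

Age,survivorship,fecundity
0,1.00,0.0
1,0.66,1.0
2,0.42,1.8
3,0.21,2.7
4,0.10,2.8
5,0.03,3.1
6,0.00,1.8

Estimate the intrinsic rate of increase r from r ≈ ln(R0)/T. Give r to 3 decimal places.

R0 = Σ lx·mx = 0 + 0.66 + 0.756 + 0.567 + 0.28 + 0.093 + 0 = 2.356
Σ x·lx·mx = 5.458; T = 5.458/2.356 = 2.31664…
r ≈ ln(R0)/T = ln(2.356)/2.31664… = 0.36992… → 0.370

0.370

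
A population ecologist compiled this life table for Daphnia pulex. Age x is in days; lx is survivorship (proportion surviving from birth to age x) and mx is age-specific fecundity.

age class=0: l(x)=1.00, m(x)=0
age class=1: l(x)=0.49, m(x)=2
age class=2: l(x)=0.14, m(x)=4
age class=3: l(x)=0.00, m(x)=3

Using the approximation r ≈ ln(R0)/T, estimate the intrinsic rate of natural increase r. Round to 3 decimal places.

R0 = Σ lx·mx = 0 + 0.98 + 0.56 + 0 = 1.54
Σ x·lx·mx = 2.1; T = 2.1/1.54 = 1.36364…
r ≈ ln(R0)/T = ln(1.54)/1.36364… = 0.31664… → 0.317

0.317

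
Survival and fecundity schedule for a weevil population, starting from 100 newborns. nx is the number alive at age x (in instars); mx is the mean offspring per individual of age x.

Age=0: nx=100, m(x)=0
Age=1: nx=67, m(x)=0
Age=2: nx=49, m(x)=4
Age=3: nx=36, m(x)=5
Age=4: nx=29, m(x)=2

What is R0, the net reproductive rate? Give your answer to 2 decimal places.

lx = nx/n0 = nx/100: 1, 0.67, 0.49, 0.36, 0.29
lx·mx by age: 0, 0, 1.96, 1.8, 0.58
R0 = Σ lx·mx = 4.34 → 4.34

4.34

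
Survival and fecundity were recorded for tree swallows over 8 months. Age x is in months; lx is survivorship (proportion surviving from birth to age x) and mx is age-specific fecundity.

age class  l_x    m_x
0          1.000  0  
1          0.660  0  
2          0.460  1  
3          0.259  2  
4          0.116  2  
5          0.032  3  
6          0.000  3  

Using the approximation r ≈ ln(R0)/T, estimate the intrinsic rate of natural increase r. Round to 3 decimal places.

R0 = Σ lx·mx = 0 + 0 + 0.46 + 0.518 + 0.232 + 0.096 + 0 = 1.306
Σ x·lx·mx = 3.882; T = 3.882/1.306 = 2.97243…
r ≈ ln(R0)/T = ln(1.306)/2.97243… = 0.08981… → 0.090

0.090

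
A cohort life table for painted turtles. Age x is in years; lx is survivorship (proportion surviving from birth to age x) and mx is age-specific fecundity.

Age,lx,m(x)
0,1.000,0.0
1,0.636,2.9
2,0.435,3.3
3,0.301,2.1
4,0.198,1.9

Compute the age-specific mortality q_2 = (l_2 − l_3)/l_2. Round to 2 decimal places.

0.31

q_2 = (l_2 − l_3) / l_2 = (0.435 − 0.301) / 0.435
     = 0.134 / 0.435 = 0.308046… → 0.31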